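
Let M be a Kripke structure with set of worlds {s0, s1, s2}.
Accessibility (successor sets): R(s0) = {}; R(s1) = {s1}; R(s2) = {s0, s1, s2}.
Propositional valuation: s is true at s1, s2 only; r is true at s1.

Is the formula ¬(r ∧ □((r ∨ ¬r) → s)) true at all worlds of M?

Recall that □ψ holds at a world iff ψ holds at every accessible world, and ◇ψ holds iff ψ holds at some accessible world.
Let φ = ¬(r ∧ □((r ∨ ¬r) → s)). Evaluate φ at each world:
  s0 (successors ∅): φ is true.
  s1 (successors {s1}): φ is false.
  s2 (successors {s0, s1, s2}): φ is true.
Detail at s1 (counterexample):
  At s1: r ∧ □((r ∨ ¬r) → s) is true, so ¬(r ∧ □((r ∨ ¬r) → s)) is false.
    At s1: r is true, □((r ∨ ¬r) → s) is true, so r ∧ □((r ∨ ¬r) → s) is true.
      At s1: □((r ∨ ¬r) → s) requires (r ∨ ¬r) → s at every successor {s1}.
        At s1: (r ∨ ¬r) → s is true.
      So □((r ∨ ¬r) → s) is true at s1.

No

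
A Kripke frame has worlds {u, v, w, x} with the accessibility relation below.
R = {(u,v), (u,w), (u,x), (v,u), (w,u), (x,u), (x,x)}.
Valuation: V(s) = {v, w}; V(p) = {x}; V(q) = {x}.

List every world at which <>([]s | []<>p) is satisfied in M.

u, x

Let φ = <>([]s | []<>p). Evaluate φ at each world:
  u (successors {v, w, x}): φ is true.
  v (successors {u}): φ is false.
  w (successors {u}): φ is false.
  x (successors {u, x}): φ is true.
For instance, at v:
  At v: <>([]s | []<>p) requires []s | []<>p at some successor in {u}.
    At u: []s | []<>p is false.
  So <>([]s | []<>p) is false at v.
Satisfying worlds: {u, x}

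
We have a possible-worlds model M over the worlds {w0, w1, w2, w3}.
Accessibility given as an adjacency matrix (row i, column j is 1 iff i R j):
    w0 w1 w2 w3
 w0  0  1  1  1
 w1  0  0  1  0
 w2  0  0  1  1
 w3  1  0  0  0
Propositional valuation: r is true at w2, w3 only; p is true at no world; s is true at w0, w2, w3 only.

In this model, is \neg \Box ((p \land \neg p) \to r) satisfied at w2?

Recall that \Box ψ holds at a world iff ψ holds at every accessible world, and \Diamond ψ holds iff ψ holds at some accessible world.
At w2: \Box ((p \land \neg p) \to r) is true, so \neg \Box ((p \land \neg p) \to r) is false.
  At w2: \Box ((p \land \neg p) \to r) requires (p \land \neg p) \to r at every successor {w2, w3}.
    At w2: (p \land \neg p) \to r is true.
    At w3: (p \land \neg p) \to r is true.
  So \Box ((p \land \neg p) \to r) is true at w2.

No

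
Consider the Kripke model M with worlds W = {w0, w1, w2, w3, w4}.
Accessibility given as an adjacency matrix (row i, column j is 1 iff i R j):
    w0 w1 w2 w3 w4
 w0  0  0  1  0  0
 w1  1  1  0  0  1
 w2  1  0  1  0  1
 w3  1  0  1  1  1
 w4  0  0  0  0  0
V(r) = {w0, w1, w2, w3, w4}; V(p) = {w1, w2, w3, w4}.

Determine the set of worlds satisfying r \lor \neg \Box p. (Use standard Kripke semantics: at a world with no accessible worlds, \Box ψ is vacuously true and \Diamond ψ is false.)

Recall that \Box ψ holds at a world iff ψ holds at every accessible world, and \Diamond ψ holds iff ψ holds at some accessible world.
Let φ = r \lor \neg \Box p. Evaluate φ at each world:
  w0 (successors {w2}): φ is true.
  w1 (successors {w0, w1, w4}): φ is true.
  w2 (successors {w0, w2, w4}): φ is true.
  w3 (successors {w0, w2, w3, w4}): φ is true.
  w4 (successors ∅): φ is true.
For instance, at w3:
  At w3: r is true, \neg \Box p is true, so r \lor \neg \Box p is true.
    At w3: \Box p is false, so \neg \Box p is true.
      At w3: \Box p requires p at every successor {w0, w2, w3, w4}.
        p fails at w0, so \Box p is false at w3.
Satisfying worlds: {w0, w1, w2, w3, w4}

w0, w1, w2, w3, w4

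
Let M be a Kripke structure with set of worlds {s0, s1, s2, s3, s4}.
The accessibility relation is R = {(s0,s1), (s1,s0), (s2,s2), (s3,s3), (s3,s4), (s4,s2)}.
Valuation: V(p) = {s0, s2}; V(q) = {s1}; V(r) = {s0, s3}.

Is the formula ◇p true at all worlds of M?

Recall that ◇ψ holds at a world iff ψ holds at some accessible world.
Let φ = ◇p. Evaluate φ at each world:
  s0 (successors {s1}): φ is false.
  s1 (successors {s0}): φ is true.
  s2 (successors {s2}): φ is true.
  s3 (successors {s3, s4}): φ is false.
  s4 (successors {s2}): φ is true.
Detail at s0 (counterexample):
  At s0: ◇p requires p at some successor in {s1}.
    At s1: p is false.
  So ◇p is false at s0.

No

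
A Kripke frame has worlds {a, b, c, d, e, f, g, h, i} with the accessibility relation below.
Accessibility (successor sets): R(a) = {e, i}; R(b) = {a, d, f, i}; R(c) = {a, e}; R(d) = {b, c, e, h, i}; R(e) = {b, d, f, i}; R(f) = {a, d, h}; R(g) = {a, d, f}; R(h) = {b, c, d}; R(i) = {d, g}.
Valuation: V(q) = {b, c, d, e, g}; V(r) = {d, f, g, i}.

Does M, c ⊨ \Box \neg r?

Yes

At c: \Box \neg r requires \neg r at every successor {a, e}.
  At a: \neg r is true.
  At e: \neg r is true.
So \Box \neg r is true at c.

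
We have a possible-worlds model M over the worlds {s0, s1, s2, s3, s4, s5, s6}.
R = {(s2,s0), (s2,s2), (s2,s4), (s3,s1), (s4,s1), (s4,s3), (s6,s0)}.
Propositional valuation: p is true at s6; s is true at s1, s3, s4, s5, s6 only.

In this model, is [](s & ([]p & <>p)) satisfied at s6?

At s6: [](s & ([]p & <>p)) requires s & ([]p & <>p) at every successor {s0}.
  s & ([]p & <>p) fails at s0, so [](s & ([]p & <>p)) is false at s6.
    At s0: s is false, []p & <>p is false, so s & ([]p & <>p) is false.
      At s0: []p is true, <>p is false, so []p & <>p is false.

No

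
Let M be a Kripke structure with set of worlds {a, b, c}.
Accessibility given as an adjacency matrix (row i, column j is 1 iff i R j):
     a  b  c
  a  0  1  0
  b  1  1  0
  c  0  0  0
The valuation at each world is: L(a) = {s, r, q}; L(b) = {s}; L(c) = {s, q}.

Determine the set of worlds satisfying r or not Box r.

Recall that Box ψ holds at a world iff ψ holds at every accessible world, and Dia ψ holds iff ψ holds at some accessible world.
Let φ = r or not Box r. Evaluate φ at each world:
  a (successors {b}): φ is true.
  b (successors {a, b}): φ is true.
  c (successors ∅): φ is false.
For instance, at b:
  At b: r is false, not Box r is true, so r or not Box r is true.
    At b: Box r is false, so not Box r is true.
      At b: Box r requires r at every successor {a, b}.
        r fails at b, so Box r is false at b.
Satisfying worlds: {a, b}

a, b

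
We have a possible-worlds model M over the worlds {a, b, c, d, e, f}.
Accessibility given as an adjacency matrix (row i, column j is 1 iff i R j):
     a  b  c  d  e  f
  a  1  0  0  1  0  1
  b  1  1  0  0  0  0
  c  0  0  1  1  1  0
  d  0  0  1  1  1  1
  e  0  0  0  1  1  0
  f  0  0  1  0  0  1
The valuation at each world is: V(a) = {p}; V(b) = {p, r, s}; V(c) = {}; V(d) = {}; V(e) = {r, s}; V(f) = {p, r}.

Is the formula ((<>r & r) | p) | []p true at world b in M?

Yes

Recall that []ψ holds at a world iff ψ holds at every accessible world, and <>ψ holds iff ψ holds at some accessible world.
At b: (<>r & r) | p is true, []p is true, so ((<>r & r) | p) | []p is true.
  At b: <>r & r is true, p is true, so (<>r & r) | p is true.
    At b: <>r is true, r is true, so <>r & r is true.
      At b: <>r requires r at some successor in {a, b}.
        r holds at b, so <>r is true at b.
  At b: []p requires p at every successor {a, b}.
    At a: p is true.
    At b: p is true.
  So []p is true at b.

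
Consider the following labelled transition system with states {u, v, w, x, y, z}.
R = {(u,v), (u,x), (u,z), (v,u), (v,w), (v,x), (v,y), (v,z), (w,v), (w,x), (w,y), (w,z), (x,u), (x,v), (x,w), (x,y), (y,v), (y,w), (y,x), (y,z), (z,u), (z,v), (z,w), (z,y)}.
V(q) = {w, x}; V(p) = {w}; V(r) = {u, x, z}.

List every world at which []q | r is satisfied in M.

Let φ = []q | r. Evaluate φ at each world:
  u (successors {v, x, z}): φ is true.
  v (successors {u, w, x, y, z}): φ is false.
  w (successors {v, x, y, z}): φ is false.
  x (successors {u, v, w, y}): φ is true.
  y (successors {v, w, x, z}): φ is false.
  z (successors {u, v, w, y}): φ is true.
For instance, at y:
  At y: []q is false, r is false, so []q | r is false.
    At y: []q requires q at every successor {v, w, x, z}.
      q fails at v, so []q is false at y.
Satisfying worlds: {u, x, z}

u, x, z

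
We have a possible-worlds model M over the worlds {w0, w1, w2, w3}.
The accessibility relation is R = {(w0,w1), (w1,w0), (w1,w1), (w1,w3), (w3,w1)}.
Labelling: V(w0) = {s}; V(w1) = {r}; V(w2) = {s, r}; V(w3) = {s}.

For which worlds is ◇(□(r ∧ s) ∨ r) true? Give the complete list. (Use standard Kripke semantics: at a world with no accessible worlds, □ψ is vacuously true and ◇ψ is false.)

w0, w1, w3

Let φ = ◇(□(r ∧ s) ∨ r). Evaluate φ at each world:
  w0 (successors {w1}): φ is true.
  w1 (successors {w0, w1, w3}): φ is true.
  w2 (successors ∅): φ is false.
  w3 (successors {w1}): φ is true.
For instance, at w3:
  At w3: ◇(□(r ∧ s) ∨ r) requires □(r ∧ s) ∨ r at some successor in {w1}.
    □(r ∧ s) ∨ r holds at w1, so ◇(□(r ∧ s) ∨ r) is true at w3.
      At w1: □(r ∧ s) is false, r is true, so □(r ∧ s) ∨ r is true.
Satisfying worlds: {w0, w1, w3}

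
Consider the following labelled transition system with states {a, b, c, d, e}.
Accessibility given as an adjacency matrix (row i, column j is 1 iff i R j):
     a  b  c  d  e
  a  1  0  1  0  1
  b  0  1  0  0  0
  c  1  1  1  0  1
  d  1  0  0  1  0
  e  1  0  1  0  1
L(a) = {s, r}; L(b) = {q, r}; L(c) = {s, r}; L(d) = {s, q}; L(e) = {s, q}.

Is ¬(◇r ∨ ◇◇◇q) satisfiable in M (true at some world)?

Let φ = ¬(◇r ∨ ◇◇◇q). Evaluate φ at each world:
  a (successors {a, c, e}): φ is false.
  b (successors {b}): φ is false.
  c (successors {a, b, c, e}): φ is false.
  d (successors {a, d}): φ is false.
  e (successors {a, c, e}): φ is false.
For instance, at b:
  At b: ◇r ∨ ◇◇◇q is true, so ¬(◇r ∨ ◇◇◇q) is false.
    At b: ◇r is true, ◇◇◇q is true, so ◇r ∨ ◇◇◇q is true.
      At b: ◇r requires r at some successor in {b}.
        r holds at b, so ◇r is true at b.
      At b: ◇◇◇q requires ◇◇q at some successor in {b}.
        ◇◇q holds at b, so ◇◇◇q is true at b.

No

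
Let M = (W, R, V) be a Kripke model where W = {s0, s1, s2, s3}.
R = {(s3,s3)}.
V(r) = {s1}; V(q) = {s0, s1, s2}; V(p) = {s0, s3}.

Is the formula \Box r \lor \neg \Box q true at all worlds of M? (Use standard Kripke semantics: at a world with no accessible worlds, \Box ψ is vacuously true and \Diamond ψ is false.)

Yes

Recall that \Box ψ holds at a world iff ψ holds at every accessible world, and \Diamond ψ holds iff ψ holds at some accessible world.
Let φ = \Box r \lor \neg \Box q. Evaluate φ at each world:
  s0 (successors ∅): φ is true.
  s1 (successors ∅): φ is true.
  s2 (successors ∅): φ is true.
  s3 (successors {s3}): φ is true.
For instance, at s3:
  At s3: \Box r is false, \neg \Box q is true, so \Box r \lor \neg \Box q is true.
    At s3: \Box r requires r at every successor {s3}.
      r fails at s3, so \Box r is false at s3.
    At s3: \Box q is false, so \neg \Box q is true.
      At s3: \Box q requires q at every successor {s3}.
        q fails at s3, so \Box q is false at s3.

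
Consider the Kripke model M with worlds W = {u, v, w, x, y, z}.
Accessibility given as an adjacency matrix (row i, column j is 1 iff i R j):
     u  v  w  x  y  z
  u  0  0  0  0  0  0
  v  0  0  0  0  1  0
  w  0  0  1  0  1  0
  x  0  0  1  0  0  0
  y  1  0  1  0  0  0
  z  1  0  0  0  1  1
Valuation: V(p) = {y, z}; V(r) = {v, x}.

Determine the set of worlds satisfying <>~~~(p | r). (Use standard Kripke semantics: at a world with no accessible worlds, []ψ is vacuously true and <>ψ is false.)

w, x, y, z

Let φ = <>~~~(p | r). Evaluate φ at each world:
  u (successors ∅): φ is false.
  v (successors {y}): φ is false.
  w (successors {w, y}): φ is true.
  x (successors {w}): φ is true.
  y (successors {u, w}): φ is true.
  z (successors {u, y, z}): φ is true.
For instance, at v:
  At v: <>~~~(p | r) requires ~~~(p | r) at some successor in {y}.
    At y: ~~~(p | r) is false.
  So <>~~~(p | r) is false at v.
Satisfying worlds: {w, x, y, z}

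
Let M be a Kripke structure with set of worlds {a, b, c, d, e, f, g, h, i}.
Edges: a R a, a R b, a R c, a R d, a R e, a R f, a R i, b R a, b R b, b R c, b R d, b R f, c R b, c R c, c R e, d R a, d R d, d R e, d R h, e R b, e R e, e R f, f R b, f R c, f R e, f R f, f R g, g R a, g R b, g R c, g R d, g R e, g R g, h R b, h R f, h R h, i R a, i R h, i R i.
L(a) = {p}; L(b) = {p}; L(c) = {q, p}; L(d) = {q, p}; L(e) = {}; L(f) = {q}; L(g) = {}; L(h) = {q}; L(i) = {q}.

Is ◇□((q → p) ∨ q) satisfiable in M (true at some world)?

Recall that □ψ holds at a world iff ψ holds at every accessible world, and ◇ψ holds iff ψ holds at some accessible world.
Let φ = ◇□((q → p) ∨ q). Evaluate φ at each world:
  a (successors {a, b, c, d, e, f, i}): φ is true.
  b (successors {a, b, c, d, f}): φ is true.
  c (successors {b, c, e}): φ is true.
  d (successors {a, d, e, h}): φ is true.
  e (successors {b, e, f}): φ is true.
  f (successors {b, c, e, f, g}): φ is true.
  g (successors {a, b, c, d, e, g}): φ is true.
  h (successors {b, f, h}): φ is true.
  i (successors {a, h, i}): φ is true.
Detail at a (witness):
  At a: ◇□((q → p) ∨ q) requires □((q → p) ∨ q) at some successor in {a, b, c, d, e, f, i}.
    □((q → p) ∨ q) holds at a, so ◇□((q → p) ∨ q) is true at a.
      At a: □((q → p) ∨ q) requires (q → p) ∨ q at every successor {a, b, c, d, e, f, i}.
        At a: (q → p) ∨ q is true.
        At b: (q → p) ∨ q is true.
        At c: (q → p) ∨ q is true.
        At d: (q → p) ∨ q is true.
        At e: (q → p) ∨ q is true.
        At f: (q → p) ∨ q is true.
        At i: (q → p) ∨ q is true.
      So □((q → p) ∨ q) is true at a.

Yes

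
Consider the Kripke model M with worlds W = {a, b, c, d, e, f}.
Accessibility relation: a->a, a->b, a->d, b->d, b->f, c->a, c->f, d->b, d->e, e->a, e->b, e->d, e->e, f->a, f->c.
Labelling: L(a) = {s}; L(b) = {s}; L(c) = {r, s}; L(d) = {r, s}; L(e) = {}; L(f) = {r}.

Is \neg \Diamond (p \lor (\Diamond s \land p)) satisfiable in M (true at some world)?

Recall that \Diamond ψ holds at a world iff ψ holds at some accessible world.
Let φ = \neg \Diamond (p \lor (\Diamond s \land p)). Evaluate φ at each world:
  a (successors {a, b, d}): φ is true.
  b (successors {d, f}): φ is true.
  c (successors {a, f}): φ is true.
  d (successors {b, e}): φ is true.
  e (successors {a, b, d, e}): φ is true.
  f (successors {a, c}): φ is true.
Detail at a (witness):
  At a: \Diamond (p \lor (\Diamond s \land p)) is false, so \neg \Diamond (p \lor (\Diamond s \land p)) is true.
    At a: \Diamond (p \lor (\Diamond s \land p)) requires p \lor (\Diamond s \land p) at some successor in {a, b, d}.
      At a: p \lor (\Diamond s \land p) is false.
      At b: p \lor (\Diamond s \land p) is false.
      At d: p \lor (\Diamond s \land p) is false.
    So \Diamond (p \lor (\Diamond s \land p)) is false at a.

Yes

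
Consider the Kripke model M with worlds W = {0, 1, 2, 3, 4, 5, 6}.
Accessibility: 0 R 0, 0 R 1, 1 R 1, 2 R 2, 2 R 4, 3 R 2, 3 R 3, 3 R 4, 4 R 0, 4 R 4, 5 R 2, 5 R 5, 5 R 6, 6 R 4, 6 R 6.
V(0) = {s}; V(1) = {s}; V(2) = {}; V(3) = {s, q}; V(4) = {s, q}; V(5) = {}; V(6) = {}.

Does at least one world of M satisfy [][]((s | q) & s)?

Yes

Let φ = [][]((s | q) & s). Evaluate φ at each world:
  0 (successors {0, 1}): φ is true.
  1 (successors {1}): φ is true.
  2 (successors {2, 4}): φ is false.
  3 (successors {2, 3, 4}): φ is false.
  4 (successors {0, 4}): φ is true.
  5 (successors {2, 5, 6}): φ is false.
  6 (successors {4, 6}): φ is false.
Detail at 0 (witness):
  At 0: [][]((s | q) & s) requires []((s | q) & s) at every successor {0, 1}.
      At 0: []((s | q) & s) requires (s | q) & s at every successor {0, 1}.
        At 0: (s | q) & s is true.
        At 1: (s | q) & s is true.
      So []((s | q) & s) is true at 0.
      At 1: []((s | q) & s) requires (s | q) & s at every successor {1}.
        At 1: (s | q) & s is true.
      So []((s | q) & s) is true at 1.
  So [][]((s | q) & s) is true at 0.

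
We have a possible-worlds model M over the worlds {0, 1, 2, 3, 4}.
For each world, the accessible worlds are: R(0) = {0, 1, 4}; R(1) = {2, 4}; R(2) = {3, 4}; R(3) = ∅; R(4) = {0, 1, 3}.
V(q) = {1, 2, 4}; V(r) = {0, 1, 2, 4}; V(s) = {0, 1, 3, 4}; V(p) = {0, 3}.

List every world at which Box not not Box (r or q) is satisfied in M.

3, 4

Let φ = Box not not Box (r or q). Evaluate φ at each world:
  0 (successors {0, 1, 4}): φ is false.
  1 (successors {2, 4}): φ is false.
  2 (successors {3, 4}): φ is false.
  3 (successors ∅): φ is true.
  4 (successors {0, 1, 3}): φ is true.
For instance, at 2:
  At 2: Box not not Box (r or q) requires not not Box (r or q) at every successor {3, 4}.
    not not Box (r or q) fails at 4, so Box not not Box (r or q) is false at 2.
      At 4: not Box (r or q) is true, so not not Box (r or q) is false.
Satisfying worlds: {3, 4}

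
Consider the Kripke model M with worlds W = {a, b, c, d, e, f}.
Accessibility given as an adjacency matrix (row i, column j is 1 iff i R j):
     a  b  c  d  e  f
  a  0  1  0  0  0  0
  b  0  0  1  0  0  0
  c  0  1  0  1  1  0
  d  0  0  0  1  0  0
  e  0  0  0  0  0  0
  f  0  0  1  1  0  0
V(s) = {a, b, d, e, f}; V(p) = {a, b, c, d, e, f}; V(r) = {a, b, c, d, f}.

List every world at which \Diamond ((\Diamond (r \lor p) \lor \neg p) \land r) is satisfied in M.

Recall that \Diamond ψ holds at a world iff ψ holds at some accessible world.
Let φ = \Diamond ((\Diamond (r \lor p) \lor \neg p) \land r). Evaluate φ at each world:
  a (successors {b}): φ is true.
  b (successors {c}): φ is true.
  c (successors {b, d, e}): φ is true.
  d (successors {d}): φ is true.
  e (successors ∅): φ is false.
  f (successors {c, d}): φ is true.
For instance, at b:
  At b: \Diamond ((\Diamond (r \lor p) \lor \neg p) \land r) requires (\Diamond (r \lor p) \lor \neg p) \land r at some successor in {c}.
    (\Diamond (r \lor p) \lor \neg p) \land r holds at c, so \Diamond ((\Diamond (r \lor p) \lor \neg p) \land r) is true at b.
      At c: \Diamond (r \lor p) \lor \neg p is true, r is true, so (\Diamond (r \lor p) \lor \neg p) \land r is true.
Satisfying worlds: {a, b, c, d, f}

a, b, c, d, f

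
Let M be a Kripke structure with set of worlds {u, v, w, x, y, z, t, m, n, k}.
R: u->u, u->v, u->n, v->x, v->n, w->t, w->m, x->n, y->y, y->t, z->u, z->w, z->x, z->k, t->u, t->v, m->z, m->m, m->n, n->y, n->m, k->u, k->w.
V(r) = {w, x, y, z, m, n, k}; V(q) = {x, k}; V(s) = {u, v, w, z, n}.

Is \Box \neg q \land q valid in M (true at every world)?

No

Let φ = \Box \neg q \land q. Evaluate φ at each world:
  u (successors {u, v, n}): φ is false.
  v (successors {x, n}): φ is false.
  w (successors {t, m}): φ is false.
  x (successors {n}): φ is true.
  y (successors {y, t}): φ is false.
  z (successors {u, w, x, k}): φ is false.
  t (successors {u, v}): φ is false.
  m (successors {z, m, n}): φ is false.
  n (successors {y, m}): φ is false.
  k (successors {u, w}): φ is true.
Detail at u (counterexample):
  At u: \Box \neg q is true, q is false, so \Box \neg q \land q is false.
    At u: \Box \neg q requires \neg q at every successor {u, v, n}.
      At u: \neg q is true.
      At v: \neg q is true.
      At n: \neg q is true.
    So \Box \neg q is true at u.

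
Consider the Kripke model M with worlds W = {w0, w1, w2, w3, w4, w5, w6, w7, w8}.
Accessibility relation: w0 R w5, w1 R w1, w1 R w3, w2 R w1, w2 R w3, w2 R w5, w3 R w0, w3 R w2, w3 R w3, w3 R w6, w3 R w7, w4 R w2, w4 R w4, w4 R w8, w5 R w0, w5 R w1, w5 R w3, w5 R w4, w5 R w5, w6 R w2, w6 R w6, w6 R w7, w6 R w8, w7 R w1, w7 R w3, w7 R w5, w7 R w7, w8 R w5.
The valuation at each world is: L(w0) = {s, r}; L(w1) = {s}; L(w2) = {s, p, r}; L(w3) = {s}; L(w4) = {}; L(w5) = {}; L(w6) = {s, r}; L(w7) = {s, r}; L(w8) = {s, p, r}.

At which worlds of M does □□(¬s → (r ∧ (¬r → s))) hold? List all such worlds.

Let φ = □□(¬s → (r ∧ (¬r → s))). Evaluate φ at each world:
  w0 (successors {w5}): φ is false.
  w1 (successors {w1, w3}): φ is true.
  w2 (successors {w1, w3, w5}): φ is false.
  w3 (successors {w0, w2, w3, w6, w7}): φ is false.
  w4 (successors {w2, w4, w8}): φ is false.
  w5 (successors {w0, w1, w3, w4, w5}): φ is false.
  w6 (successors {w2, w6, w7, w8}): φ is false.
  w7 (successors {w1, w3, w5, w7}): φ is false.
  w8 (successors {w5}): φ is false.
For instance, at w0:
  At w0: □□(¬s → (r ∧ (¬r → s))) requires □(¬s → (r ∧ (¬r → s))) at every successor {w5}.
    □(¬s → (r ∧ (¬r → s))) fails at w5, so □□(¬s → (r ∧ (¬r → s))) is false at w0.
      At w5: □(¬s → (r ∧ (¬r → s))) requires ¬s → (r ∧ (¬r → s)) at every successor {w0, w1, w3, w4, w5}.
        ¬s → (r ∧ (¬r → s)) fails at w4, so □(¬s → (r ∧ (¬r → s))) is false at w5.
Satisfying worlds: {w1}

w1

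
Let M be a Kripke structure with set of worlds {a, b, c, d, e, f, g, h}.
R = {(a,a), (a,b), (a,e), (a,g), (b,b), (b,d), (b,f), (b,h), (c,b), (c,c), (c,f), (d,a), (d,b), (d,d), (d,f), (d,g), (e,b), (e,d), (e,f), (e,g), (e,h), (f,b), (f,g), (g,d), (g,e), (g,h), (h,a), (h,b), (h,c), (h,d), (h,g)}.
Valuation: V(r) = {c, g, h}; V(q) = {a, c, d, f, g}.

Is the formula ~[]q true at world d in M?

At d: []q is false, so ~[]q is true.
  At d: []q requires q at every successor {a, b, d, f, g}.
    q fails at b, so []q is false at d.

Yes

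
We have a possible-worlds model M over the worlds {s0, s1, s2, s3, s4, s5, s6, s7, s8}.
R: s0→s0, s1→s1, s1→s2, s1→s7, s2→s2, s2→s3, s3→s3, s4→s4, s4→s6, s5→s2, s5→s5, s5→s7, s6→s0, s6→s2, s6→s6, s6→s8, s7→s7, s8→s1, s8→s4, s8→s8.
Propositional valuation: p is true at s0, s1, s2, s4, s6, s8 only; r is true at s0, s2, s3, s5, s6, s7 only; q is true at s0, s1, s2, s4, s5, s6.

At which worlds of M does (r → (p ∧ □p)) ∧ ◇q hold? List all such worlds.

Let φ = (r → (p ∧ □p)) ∧ ◇q. Evaluate φ at each world:
  s0 (successors {s0}): φ is true.
  s1 (successors {s1, s2, s7}): φ is true.
  s2 (successors {s2, s3}): φ is false.
  s3 (successors {s3}): φ is false.
  s4 (successors {s4, s6}): φ is true.
  s5 (successors {s2, s5, s7}): φ is false.
  s6 (successors {s0, s2, s6, s8}): φ is true.
  s7 (successors {s7}): φ is false.
  s8 (successors {s1, s4, s8}): φ is true.
For instance, at s6:
  At s6: r → (p ∧ □p) is true, ◇q is true, so (r → (p ∧ □p)) ∧ ◇q is true.
    At s6: r is true, p ∧ □p is true, so r → (p ∧ □p) is true.
      At s6: p is true, □p is true, so p ∧ □p is true.
    At s6: ◇q requires q at some successor in {s0, s2, s6, s8}.
      q holds at s0, so ◇q is true at s6.
Satisfying worlds: {s0, s1, s4, s6, s8}

s0, s1, s4, s6, s8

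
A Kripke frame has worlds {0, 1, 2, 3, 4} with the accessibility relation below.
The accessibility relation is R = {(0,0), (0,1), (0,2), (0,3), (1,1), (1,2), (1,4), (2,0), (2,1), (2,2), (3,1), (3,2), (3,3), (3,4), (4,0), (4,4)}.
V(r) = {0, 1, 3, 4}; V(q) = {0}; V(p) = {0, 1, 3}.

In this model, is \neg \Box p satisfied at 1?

Yes

Recall that \Box ψ holds at a world iff ψ holds at every accessible world, and \Diamond ψ holds iff ψ holds at some accessible world.
At 1: \Box p is false, so \neg \Box p is true.
  At 1: \Box p requires p at every successor {1, 2, 4}.
    p fails at 2, so \Box p is false at 1.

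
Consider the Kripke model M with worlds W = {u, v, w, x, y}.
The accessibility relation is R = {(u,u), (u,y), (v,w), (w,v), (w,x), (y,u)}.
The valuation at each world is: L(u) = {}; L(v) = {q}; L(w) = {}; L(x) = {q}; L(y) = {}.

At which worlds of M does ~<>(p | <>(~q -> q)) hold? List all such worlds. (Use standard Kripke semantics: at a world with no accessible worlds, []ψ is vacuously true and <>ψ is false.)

Let φ = ~<>(p | <>(~q -> q)). Evaluate φ at each world:
  u (successors {u, y}): φ is true.
  v (successors {w}): φ is false.
  w (successors {v, x}): φ is true.
  x (successors ∅): φ is true.
  y (successors {u}): φ is true.
For instance, at w:
  At w: <>(p | <>(~q -> q)) is false, so ~<>(p | <>(~q -> q)) is true.
    At w: <>(p | <>(~q -> q)) requires p | <>(~q -> q) at some successor in {v, x}.
      At v: p | <>(~q -> q) is false.
      At x: p | <>(~q -> q) is false.
    So <>(p | <>(~q -> q)) is false at w.
Satisfying worlds: {u, w, x, y}

u, w, x, y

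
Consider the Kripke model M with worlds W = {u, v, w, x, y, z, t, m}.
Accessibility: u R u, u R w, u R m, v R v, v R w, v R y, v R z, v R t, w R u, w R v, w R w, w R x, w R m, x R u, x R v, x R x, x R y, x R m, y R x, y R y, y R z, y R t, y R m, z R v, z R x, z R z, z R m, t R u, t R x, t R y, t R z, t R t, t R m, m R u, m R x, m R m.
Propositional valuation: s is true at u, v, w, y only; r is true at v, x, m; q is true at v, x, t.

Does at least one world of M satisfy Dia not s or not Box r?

Let φ = Dia not s or not Box r. Evaluate φ at each world:
  u (successors {u, w, m}): φ is true.
  v (successors {v, w, y, z, t}): φ is true.
  w (successors {u, v, w, x, m}): φ is true.
  x (successors {u, v, x, y, m}): φ is true.
  y (successors {x, y, z, t, m}): φ is true.
  z (successors {v, x, z, m}): φ is true.
  t (successors {u, x, y, z, t, m}): φ is true.
  m (successors {u, x, m}): φ is true.
Detail at u (witness):
  At u: Dia not s is true, not Box r is true, so Dia not s or not Box r is true.
    At u: Dia not s requires not s at some successor in {u, w, m}.
      not s holds at m, so Dia not s is true at u.
    At u: Box r is false, so not Box r is true.
      At u: Box r requires r at every successor {u, w, m}.
        r fails at u, so Box r is false at u.

Yes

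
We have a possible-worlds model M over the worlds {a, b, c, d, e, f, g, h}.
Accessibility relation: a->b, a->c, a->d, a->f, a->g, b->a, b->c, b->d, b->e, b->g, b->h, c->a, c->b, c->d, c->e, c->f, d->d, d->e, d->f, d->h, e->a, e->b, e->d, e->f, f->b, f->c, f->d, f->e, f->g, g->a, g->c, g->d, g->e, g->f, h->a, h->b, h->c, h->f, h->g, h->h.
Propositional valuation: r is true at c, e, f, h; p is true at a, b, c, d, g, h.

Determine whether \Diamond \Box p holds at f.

No

Recall that \Box ψ holds at a world iff ψ holds at every accessible world, and \Diamond ψ holds iff ψ holds at some accessible world.
At f: \Diamond \Box p requires \Box p at some successor in {b, c, d, e, g}.
  At b: \Box p is false.
  At c: \Box p is false.
  At d: \Box p is false.
  At e: \Box p is false.
  At g: \Box p is false.
So \Diamond \Box p is false at f.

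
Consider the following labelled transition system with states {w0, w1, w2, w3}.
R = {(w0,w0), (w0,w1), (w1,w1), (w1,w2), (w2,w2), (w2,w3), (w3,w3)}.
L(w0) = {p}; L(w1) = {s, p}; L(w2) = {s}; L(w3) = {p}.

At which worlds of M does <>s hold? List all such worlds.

Let φ = <>s. Evaluate φ at each world:
  w0 (successors {w0, w1}): φ is true.
  w1 (successors {w1, w2}): φ is true.
  w2 (successors {w2, w3}): φ is true.
  w3 (successors {w3}): φ is false.
For instance, at w1:
  At w1: <>s requires s at some successor in {w1, w2}.
    s holds at w1, so <>s is true at w1.
Satisfying worlds: {w0, w1, w2}

w0, w1, w2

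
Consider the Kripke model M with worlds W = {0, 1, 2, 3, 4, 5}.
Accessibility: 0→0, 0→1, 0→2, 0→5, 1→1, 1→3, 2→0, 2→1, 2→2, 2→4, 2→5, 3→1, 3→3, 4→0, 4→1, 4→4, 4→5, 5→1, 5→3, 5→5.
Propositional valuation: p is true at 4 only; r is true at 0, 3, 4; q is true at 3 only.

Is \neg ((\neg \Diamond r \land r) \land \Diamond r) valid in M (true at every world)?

Let φ = \neg ((\neg \Diamond r \land r) \land \Diamond r). Evaluate φ at each world:
  0 (successors {0, 1, 2, 5}): φ is true.
  1 (successors {1, 3}): φ is true.
  2 (successors {0, 1, 2, 4, 5}): φ is true.
  3 (successors {1, 3}): φ is true.
  4 (successors {0, 1, 4, 5}): φ is true.
  5 (successors {1, 3, 5}): φ is true.
For instance, at 5:
  At 5: (\neg \Diamond r \land r) \land \Diamond r is false, so \neg ((\neg \Diamond r \land r) \land \Diamond r) is true.
    At 5: \neg \Diamond r \land r is false, \Diamond r is true, so (\neg \Diamond r \land r) \land \Diamond r is false.
      At 5: \neg \Diamond r is false, r is false, so \neg \Diamond r \land r is false.
      At 5: \Diamond r requires r at some successor in {1, 3, 5}.
        r holds at 3, so \Diamond r is true at 5.

Yes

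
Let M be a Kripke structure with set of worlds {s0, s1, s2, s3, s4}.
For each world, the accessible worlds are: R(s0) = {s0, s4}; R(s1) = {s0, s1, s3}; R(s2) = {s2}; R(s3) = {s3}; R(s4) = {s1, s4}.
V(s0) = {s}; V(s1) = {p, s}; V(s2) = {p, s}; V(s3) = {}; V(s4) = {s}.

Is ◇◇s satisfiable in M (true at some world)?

Yes

Let φ = ◇◇s. Evaluate φ at each world:
  s0 (successors {s0, s4}): φ is true.
  s1 (successors {s0, s1, s3}): φ is true.
  s2 (successors {s2}): φ is true.
  s3 (successors {s3}): φ is false.
  s4 (successors {s1, s4}): φ is true.
Detail at s0 (witness):
  At s0: ◇◇s requires ◇s at some successor in {s0, s4}.
    ◇s holds at s0, so ◇◇s is true at s0.
      At s0: ◇s requires s at some successor in {s0, s4}.
        s holds at s0, so ◇s is true at s0.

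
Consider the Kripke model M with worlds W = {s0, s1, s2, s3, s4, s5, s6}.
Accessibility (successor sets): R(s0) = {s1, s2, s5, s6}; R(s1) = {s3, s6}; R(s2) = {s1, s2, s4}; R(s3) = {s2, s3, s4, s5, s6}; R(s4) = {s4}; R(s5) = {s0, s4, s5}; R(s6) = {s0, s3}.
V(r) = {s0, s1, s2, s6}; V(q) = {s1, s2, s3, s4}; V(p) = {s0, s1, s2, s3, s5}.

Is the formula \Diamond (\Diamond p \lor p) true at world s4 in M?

No

At s4: \Diamond (\Diamond p \lor p) requires \Diamond p \lor p at some successor in {s4}.
  At s4: \Diamond p \lor p is false.
So \Diamond (\Diamond p \lor p) is false at s4.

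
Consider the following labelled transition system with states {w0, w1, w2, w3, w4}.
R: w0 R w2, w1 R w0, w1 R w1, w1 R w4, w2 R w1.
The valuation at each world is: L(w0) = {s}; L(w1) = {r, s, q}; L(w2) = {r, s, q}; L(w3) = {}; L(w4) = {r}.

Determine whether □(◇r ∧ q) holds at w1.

Recall that □ψ holds at a world iff ψ holds at every accessible world, and ◇ψ holds iff ψ holds at some accessible world.
At w1: □(◇r ∧ q) requires ◇r ∧ q at every successor {w0, w1, w4}.
  ◇r ∧ q fails at w0, so □(◇r ∧ q) is false at w1.
    At w0: ◇r is true, q is false, so ◇r ∧ q is false.
      At w0: ◇r requires r at some successor in {w2}.
        r holds at w2, so ◇r is true at w0.

No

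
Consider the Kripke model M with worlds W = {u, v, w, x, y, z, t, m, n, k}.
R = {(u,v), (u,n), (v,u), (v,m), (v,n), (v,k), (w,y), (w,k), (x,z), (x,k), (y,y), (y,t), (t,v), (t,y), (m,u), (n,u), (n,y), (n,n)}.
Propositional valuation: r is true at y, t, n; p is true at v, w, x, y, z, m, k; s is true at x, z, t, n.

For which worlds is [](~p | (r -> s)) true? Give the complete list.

u, v, x, z, m, k

Let φ = [](~p | (r -> s)). Evaluate φ at each world:
  u (successors {v, n}): φ is true.
  v (successors {u, m, n, k}): φ is true.
  w (successors {y, k}): φ is false.
  x (successors {z, k}): φ is true.
  y (successors {y, t}): φ is false.
  z (successors ∅): φ is true.
  t (successors {v, y}): φ is false.
  m (successors {u}): φ is true.
  n (successors {u, y, n}): φ is false.
  k (successors ∅): φ is true.
For instance, at n:
  At n: [](~p | (r -> s)) requires ~p | (r -> s) at every successor {u, y, n}.
    ~p | (r -> s) fails at y, so [](~p | (r -> s)) is false at n.
Satisfying worlds: {u, v, x, z, m, k}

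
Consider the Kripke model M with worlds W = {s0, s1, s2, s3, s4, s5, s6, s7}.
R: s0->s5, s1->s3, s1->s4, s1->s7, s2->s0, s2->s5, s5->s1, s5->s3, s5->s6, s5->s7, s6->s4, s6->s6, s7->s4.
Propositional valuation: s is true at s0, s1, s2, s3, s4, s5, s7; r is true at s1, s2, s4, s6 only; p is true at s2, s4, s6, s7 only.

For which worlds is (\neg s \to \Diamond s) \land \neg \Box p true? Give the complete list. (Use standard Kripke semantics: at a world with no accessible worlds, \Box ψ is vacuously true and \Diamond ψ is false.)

Let φ = (\neg s \to \Diamond s) \land \neg \Box p. Evaluate φ at each world:
  s0 (successors {s5}): φ is true.
  s1 (successors {s3, s4, s7}): φ is true.
  s2 (successors {s0, s5}): φ is true.
  s3 (successors ∅): φ is false.
  s4 (successors ∅): φ is false.
  s5 (successors {s1, s3, s6, s7}): φ is true.
  s6 (successors {s4, s6}): φ is false.
  s7 (successors {s4}): φ is false.
For instance, at s7:
  At s7: \neg s \to \Diamond s is true, \neg \Box p is false, so (\neg s \to \Diamond s) \land \neg \Box p is false.
    At s7: \neg s is false, \Diamond s is true, so \neg s \to \Diamond s is true.
      At s7: \Diamond s requires s at some successor in {s4}.
        s holds at s4, so \Diamond s is true at s7.
    At s7: \Box p is true, so \neg \Box p is false.
      At s7: \Box p requires p at every successor {s4}.
        At s4: p is true.
      So \Box p is true at s7.
Satisfying worlds: {s0, s1, s2, s5}

s0, s1, s2, s5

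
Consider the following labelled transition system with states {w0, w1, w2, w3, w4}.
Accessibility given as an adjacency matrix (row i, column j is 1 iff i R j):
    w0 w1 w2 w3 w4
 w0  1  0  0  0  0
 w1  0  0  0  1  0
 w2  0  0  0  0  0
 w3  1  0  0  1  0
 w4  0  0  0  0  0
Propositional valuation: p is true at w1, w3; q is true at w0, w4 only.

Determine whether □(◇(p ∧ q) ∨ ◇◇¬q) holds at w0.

No

Recall that □ψ holds at a world iff ψ holds at every accessible world, and ◇ψ holds iff ψ holds at some accessible world.
At w0: □(◇(p ∧ q) ∨ ◇◇¬q) requires ◇(p ∧ q) ∨ ◇◇¬q at every successor {w0}.
  ◇(p ∧ q) ∨ ◇◇¬q fails at w0, so □(◇(p ∧ q) ∨ ◇◇¬q) is false at w0.
    At w0: ◇(p ∧ q) is false, ◇◇¬q is false, so ◇(p ∧ q) ∨ ◇◇¬q is false.
      At w0: ◇(p ∧ q) requires p ∧ q at some successor in {w0}.
        At w0: p ∧ q is false.
      So ◇(p ∧ q) is false at w0.
      At w0: ◇◇¬q requires ◇¬q at some successor in {w0}.
        At w0: ◇¬q is false.
      So ◇◇¬q is false at w0.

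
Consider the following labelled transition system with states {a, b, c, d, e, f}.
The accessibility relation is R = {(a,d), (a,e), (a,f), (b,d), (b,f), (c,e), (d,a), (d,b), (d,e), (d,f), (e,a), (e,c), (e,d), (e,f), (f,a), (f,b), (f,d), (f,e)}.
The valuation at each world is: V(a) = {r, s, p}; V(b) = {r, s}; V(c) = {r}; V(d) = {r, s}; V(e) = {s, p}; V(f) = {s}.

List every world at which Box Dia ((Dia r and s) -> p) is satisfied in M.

a, b, c, e

Recall that Box ψ holds at a world iff ψ holds at every accessible world, and Dia ψ holds iff ψ holds at some accessible world.
Let φ = Box Dia ((Dia r and s) -> p). Evaluate φ at each world:
  a (successors {d, e, f}): φ is true.
  b (successors {d, f}): φ is true.
  c (successors {e}): φ is true.
  d (successors {a, b, e, f}): φ is false.
  e (successors {a, c, d, f}): φ is true.
  f (successors {a, b, d, e}): φ is false.
For instance, at d:
  At d: Box Dia ((Dia r and s) -> p) requires Dia ((Dia r and s) -> p) at every successor {a, b, e, f}.
    Dia ((Dia r and s) -> p) fails at b, so Box Dia ((Dia r and s) -> p) is false at d.
      At b: Dia ((Dia r and s) -> p) requires (Dia r and s) -> p at some successor in {d, f}.
        At d: (Dia r and s) -> p is false.
        At f: (Dia r and s) -> p is false.
      So Dia ((Dia r and s) -> p) is false at b.
Satisfying worlds: {a, b, c, e}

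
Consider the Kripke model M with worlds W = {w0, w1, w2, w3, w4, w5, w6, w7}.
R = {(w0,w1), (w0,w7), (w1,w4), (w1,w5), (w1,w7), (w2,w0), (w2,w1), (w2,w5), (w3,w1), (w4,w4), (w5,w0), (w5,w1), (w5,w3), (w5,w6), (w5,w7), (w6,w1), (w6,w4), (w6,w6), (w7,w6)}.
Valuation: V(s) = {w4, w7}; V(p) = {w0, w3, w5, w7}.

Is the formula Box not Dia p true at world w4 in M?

Yes

At w4: Box not Dia p requires not Dia p at every successor {w4}.
    At w4: Dia p is false, so not Dia p is true.
      At w4: Dia p requires p at some successor in {w4}.
        At w4: p is false.
      So Dia p is false at w4.
So Box not Dia p is true at w4.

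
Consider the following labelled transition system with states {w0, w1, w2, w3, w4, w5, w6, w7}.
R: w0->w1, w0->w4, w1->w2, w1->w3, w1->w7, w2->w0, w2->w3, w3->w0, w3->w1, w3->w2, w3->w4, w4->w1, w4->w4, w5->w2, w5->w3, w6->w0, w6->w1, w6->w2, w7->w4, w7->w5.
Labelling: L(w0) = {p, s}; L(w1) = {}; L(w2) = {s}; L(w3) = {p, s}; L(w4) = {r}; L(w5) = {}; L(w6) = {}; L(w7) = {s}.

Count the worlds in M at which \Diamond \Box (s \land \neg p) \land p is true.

0

Recall that \Box ψ holds at a world iff ψ holds at every accessible world, and \Diamond ψ holds iff ψ holds at some accessible world.
Let φ = \Diamond \Box (s \land \neg p) \land p. Evaluate φ at each world:
  w0 (successors {w1, w4}): φ is false.
  w1 (successors {w2, w3, w7}): φ is false.
  w2 (successors {w0, w3}): φ is false.
  w3 (successors {w0, w1, w2, w4}): φ is false.
  w4 (successors {w1, w4}): φ is false.
  w5 (successors {w2, w3}): φ is false.
  w6 (successors {w0, w1, w2}): φ is false.
  w7 (successors {w4, w5}): φ is false.
For instance, at w2:
  At w2: \Diamond \Box (s \land \neg p) is false, p is false, so \Diamond \Box (s \land \neg p) \land p is false.
    At w2: \Diamond \Box (s \land \neg p) requires \Box (s \land \neg p) at some successor in {w0, w3}.
      At w0: \Box (s \land \neg p) is false.
      At w3: \Box (s \land \neg p) is false.
    So \Diamond \Box (s \land \neg p) is false at w2.
Satisfying worlds: none.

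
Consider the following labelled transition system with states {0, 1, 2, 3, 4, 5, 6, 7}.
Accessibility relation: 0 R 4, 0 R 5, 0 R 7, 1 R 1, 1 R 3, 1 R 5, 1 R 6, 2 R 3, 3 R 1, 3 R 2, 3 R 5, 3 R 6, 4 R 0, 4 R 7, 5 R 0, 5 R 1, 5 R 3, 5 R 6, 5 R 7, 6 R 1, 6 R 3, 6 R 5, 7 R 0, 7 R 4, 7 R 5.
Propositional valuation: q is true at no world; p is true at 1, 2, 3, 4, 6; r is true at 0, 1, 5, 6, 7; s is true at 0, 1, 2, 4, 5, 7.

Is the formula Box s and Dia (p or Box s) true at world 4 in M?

At 4: Box s is true, Dia (p or Box s) is true, so Box s and Dia (p or Box s) is true.
  At 4: Box s requires s at every successor {0, 7}.
    At 0: s is true.
    At 7: s is true.
  So Box s is true at 4.
  At 4: Dia (p or Box s) requires p or Box s at some successor in {0, 7}.
    p or Box s holds at 0, so Dia (p or Box s) is true at 4.
      At 0: p is false, Box s is true, so p or Box s is true.

Yes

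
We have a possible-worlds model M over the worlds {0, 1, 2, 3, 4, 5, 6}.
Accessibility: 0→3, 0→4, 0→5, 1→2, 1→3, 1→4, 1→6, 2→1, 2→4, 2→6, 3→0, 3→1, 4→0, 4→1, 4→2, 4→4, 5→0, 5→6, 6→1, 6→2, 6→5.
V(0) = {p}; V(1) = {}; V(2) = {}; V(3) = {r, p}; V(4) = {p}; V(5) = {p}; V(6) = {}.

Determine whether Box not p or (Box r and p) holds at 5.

At 5: Box not p is false, Box r and p is false, so Box not p or (Box r and p) is false.
  At 5: Box not p requires not p at every successor {0, 6}.
    not p fails at 0, so Box not p is false at 5.
  At 5: Box r is false, p is true, so Box r and p is false.
    At 5: Box r requires r at every successor {0, 6}.
      r fails at 0, so Box r is false at 5.

No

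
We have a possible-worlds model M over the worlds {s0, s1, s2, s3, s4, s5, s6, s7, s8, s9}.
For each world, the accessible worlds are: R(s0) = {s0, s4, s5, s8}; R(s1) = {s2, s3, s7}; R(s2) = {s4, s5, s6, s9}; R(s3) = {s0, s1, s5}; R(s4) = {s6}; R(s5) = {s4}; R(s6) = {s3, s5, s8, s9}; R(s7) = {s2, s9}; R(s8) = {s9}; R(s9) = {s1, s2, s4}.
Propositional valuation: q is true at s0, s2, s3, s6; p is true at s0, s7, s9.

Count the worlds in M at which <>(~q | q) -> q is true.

Let φ = <>(~q | q) -> q. Evaluate φ at each world:
  s0 (successors {s0, s4, s5, s8}): φ is true.
  s1 (successors {s2, s3, s7}): φ is false.
  s2 (successors {s4, s5, s6, s9}): φ is true.
  s3 (successors {s0, s1, s5}): φ is true.
  s4 (successors {s6}): φ is false.
  s5 (successors {s4}): φ is false.
  s6 (successors {s3, s5, s8, s9}): φ is true.
  s7 (successors {s2, s9}): φ is false.
  s8 (successors {s9}): φ is false.
  s9 (successors {s1, s2, s4}): φ is false.
For instance, at s0:
  At s0: <>(~q | q) is true, q is true, so <>(~q | q) -> q is true.
    At s0: <>(~q | q) requires ~q | q at some successor in {s0, s4, s5, s8}.
      ~q | q holds at s0, so <>(~q | q) is true at s0.
Satisfying worlds: {s0, s2, s3, s6}

4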